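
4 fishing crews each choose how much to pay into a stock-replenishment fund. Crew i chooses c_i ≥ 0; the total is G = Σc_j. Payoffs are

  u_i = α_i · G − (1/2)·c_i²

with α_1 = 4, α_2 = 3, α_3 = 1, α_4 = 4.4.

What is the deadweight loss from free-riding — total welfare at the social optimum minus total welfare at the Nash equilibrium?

176.44

Crew i's FOC: ∂u_i/∂c_i = α_i − c_i = 0, so c_i* = α_i.
NE contributions = (4, 3, 1, 4.4); G = 12.4.
W^NE = (Σα)·G − ½Σα_i² = 12.4² − ½·45.36 = 131.08.
Planner sets c_i = Σα_j = 12.4 for every i, so G^SO = 4·12.4 = 49.6.
W^SO = (Σα)·G^SO − ½·4·(Σα)² = (4/2)·12.4² = 307.52.
Deadweight loss = W^SO − W^NE = 176.44.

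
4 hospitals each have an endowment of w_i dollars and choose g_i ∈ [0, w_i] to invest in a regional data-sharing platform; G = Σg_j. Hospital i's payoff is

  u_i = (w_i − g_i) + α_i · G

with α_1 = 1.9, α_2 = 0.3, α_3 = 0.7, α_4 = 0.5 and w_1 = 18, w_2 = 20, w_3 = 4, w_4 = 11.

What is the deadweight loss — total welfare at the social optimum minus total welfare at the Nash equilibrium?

∂u_i/∂g_i = α_i − 1, so hospital i contributes w_i if α_i > 1, else 0.
α_i > 1 for i ∈ {1}; NE contributions (18, 0, 0, 0), G = 18.
W^NE = Σw_i − G^NE + (Σα_i)·G^NE = 53 + 2.4·18 = 96.2.
Planner: ∂(Σu_j)/∂g_i = Σα_j − 1 = 2.4 > 0, so everyone contributes w_i; G^SO = 53, W^SO = 53 + 2.4·53 = 180.2.
Deadweight loss = 84.

84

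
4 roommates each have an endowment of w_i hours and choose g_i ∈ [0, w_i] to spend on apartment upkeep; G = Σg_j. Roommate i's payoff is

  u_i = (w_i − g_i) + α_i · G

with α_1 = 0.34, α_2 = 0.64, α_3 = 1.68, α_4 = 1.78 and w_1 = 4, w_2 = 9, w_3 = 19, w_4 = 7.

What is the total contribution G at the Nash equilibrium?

26

∂u_i/∂g_i = α_i − 1, so roommate i contributes w_i if α_i > 1, else 0.
α_i > 1 for i ∈ {3, 4}; NE contributions (0, 0, 19, 7), G = 26.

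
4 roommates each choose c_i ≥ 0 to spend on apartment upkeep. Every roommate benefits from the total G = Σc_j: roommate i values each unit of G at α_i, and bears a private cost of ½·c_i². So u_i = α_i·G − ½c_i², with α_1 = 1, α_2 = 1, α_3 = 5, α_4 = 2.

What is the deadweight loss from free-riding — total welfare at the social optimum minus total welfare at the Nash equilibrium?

Roommate i's FOC: ∂u_i/∂c_i = α_i − c_i = 0, so c_i* = α_i.
NE contributions = (1, 1, 5, 2); G = 9.
W^NE = (Σα)·G − ½Σα_i² = 9² − ½·31 = 65.5.
Planner sets c_i = Σα_j = 9 for every i, so G^SO = 4·9 = 36.
W^SO = (Σα)·G^SO − ½·4·(Σα)² = (4/2)·9² = 162.
Deadweight loss = W^SO − W^NE = 96.5.

96.5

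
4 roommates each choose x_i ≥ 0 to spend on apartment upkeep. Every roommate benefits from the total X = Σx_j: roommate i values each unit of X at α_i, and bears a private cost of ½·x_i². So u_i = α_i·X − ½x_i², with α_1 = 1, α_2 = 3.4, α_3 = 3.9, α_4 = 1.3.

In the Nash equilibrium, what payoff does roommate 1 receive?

9.1

Roommate i's FOC: ∂u_i/∂x_i = α_i − x_i = 0, so x_i* = α_i.
NE contributions = (1, 3.4, 3.9, 1.3); X = 9.6.
u_1 = α_1·X − ½·(x_1)² = 1·9.6 − ½·1² = 9.1.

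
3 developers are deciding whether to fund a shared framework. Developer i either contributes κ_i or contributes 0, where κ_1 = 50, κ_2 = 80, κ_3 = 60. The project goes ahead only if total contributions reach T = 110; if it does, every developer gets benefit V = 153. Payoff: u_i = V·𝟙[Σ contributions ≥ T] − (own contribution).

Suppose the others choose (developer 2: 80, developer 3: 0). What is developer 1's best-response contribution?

Others' total = 80. Contributing 50 brings total to 130 ≥ 110: gain V − κ_1 = 103.
Best response: 50.

50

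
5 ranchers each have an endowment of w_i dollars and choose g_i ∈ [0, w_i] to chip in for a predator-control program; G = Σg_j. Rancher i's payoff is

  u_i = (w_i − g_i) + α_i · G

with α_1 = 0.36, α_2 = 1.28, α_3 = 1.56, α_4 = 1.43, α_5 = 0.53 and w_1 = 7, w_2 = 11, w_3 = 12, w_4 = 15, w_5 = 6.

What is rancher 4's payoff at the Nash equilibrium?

54.34

∂u_i/∂g_i = α_i − 1, so rancher i contributes w_i if α_i > 1, else 0.
α_i > 1 for i ∈ {2, 3, 4}; NE contributions (0, 11, 12, 15, 0), G = 38.
u_4 = (15 − 15) + 1.43·38 = 54.34.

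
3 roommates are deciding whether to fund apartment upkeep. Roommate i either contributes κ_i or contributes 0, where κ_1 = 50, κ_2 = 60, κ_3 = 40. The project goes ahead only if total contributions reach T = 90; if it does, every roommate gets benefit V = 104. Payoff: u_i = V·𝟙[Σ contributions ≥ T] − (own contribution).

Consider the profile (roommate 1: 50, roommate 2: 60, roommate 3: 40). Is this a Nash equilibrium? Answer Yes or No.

No

Total = 150 ≥ 90: provided.
Roommate 1 (pledges 50, payoff 54): dropping to 0 → total 100, payoff 104. Profitable deviation.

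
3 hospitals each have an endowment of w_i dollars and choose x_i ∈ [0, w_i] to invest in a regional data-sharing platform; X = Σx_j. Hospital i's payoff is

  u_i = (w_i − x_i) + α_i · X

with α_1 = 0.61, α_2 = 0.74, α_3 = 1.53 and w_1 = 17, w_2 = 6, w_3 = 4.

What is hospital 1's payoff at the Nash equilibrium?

19.44

∂u_i/∂x_i = α_i − 1, so hospital i contributes w_i if α_i > 1, else 0.
α_i > 1 for i ∈ {3}; NE contributions (0, 0, 4), X = 4.
u_1 = (17 − 0) + 0.61·4 = 19.44.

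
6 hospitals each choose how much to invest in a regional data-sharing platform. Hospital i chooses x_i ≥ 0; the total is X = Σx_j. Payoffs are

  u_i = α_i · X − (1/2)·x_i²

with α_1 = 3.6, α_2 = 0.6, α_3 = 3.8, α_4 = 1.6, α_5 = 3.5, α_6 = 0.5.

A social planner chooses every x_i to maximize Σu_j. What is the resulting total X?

81.6

Planner FOC: ∂(Σu_j)/∂x_i = (Σα_j) − x_i = 0, so x_i^SO = Σα_j = 13.6 for every i; X^SO = 81.6.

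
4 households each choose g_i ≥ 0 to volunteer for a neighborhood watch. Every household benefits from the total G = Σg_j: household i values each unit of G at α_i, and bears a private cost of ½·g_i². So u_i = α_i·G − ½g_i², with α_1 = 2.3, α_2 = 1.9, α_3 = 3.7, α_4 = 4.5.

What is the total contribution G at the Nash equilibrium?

12.4

Household i's FOC: ∂u_i/∂g_i = α_i − g_i = 0, so g_i* = α_i.
NE contributions = (2.3, 1.9, 3.7, 4.5); G = 12.4.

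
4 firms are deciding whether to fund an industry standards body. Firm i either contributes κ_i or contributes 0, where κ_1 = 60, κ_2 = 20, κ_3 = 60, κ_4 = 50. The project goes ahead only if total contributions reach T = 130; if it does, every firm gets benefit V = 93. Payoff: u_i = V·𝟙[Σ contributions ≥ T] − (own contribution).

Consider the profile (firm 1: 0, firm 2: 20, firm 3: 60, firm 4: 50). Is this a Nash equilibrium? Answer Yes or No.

Total = 130 ≥ 130: provided.
Firm 1 (pledges 0, payoff 93): pledging 60 → total 190, payoff 33. No gain.
Firm 2 (pledges 20, payoff 73): dropping to 0 → total 110, payoff 0. No gain.
Firm 3 (pledges 60, payoff 33): dropping to 0 → total 70, payoff 0. No gain.
Firm 4 (pledges 50, payoff 43): dropping to 0 → total 80, payoff 0. No gain.

Yes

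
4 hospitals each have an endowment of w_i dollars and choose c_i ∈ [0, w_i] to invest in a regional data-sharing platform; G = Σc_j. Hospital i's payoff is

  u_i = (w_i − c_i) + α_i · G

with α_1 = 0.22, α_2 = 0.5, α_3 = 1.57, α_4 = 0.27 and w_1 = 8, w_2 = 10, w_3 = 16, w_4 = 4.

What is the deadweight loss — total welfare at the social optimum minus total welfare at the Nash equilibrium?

∂u_i/∂c_i = α_i − 1, so hospital i contributes w_i if α_i > 1, else 0.
α_i > 1 for i ∈ {3}; NE contributions (0, 0, 16, 0), G = 16.
W^NE = Σw_i − G^NE + (Σα_i)·G^NE = 38 + 1.56·16 = 62.96.
Planner: ∂(Σu_j)/∂c_i = Σα_j − 1 = 1.56 > 0, so everyone contributes w_i; G^SO = 38, W^SO = 38 + 1.56·38 = 97.28.
Deadweight loss = 34.32.

34.32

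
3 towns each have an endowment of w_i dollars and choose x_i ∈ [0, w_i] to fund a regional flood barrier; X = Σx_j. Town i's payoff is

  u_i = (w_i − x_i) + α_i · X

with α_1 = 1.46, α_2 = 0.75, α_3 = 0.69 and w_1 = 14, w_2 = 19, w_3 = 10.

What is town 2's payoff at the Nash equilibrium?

29.5

∂u_i/∂x_i = α_i − 1, so town i contributes w_i if α_i > 1, else 0.
α_i > 1 for i ∈ {1}; NE contributions (14, 0, 0), X = 14.
u_2 = (19 − 0) + 0.75·14 = 29.5.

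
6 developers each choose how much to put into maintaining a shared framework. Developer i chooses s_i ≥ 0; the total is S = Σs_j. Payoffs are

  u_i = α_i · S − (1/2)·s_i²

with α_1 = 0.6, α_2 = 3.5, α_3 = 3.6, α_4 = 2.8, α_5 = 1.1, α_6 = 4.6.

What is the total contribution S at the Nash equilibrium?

16.2

Developer i's FOC: ∂u_i/∂s_i = α_i − s_i = 0, so s_i* = α_i.
NE contributions = (0.6, 3.5, 3.6, 2.8, 1.1, 4.6); S = 16.2.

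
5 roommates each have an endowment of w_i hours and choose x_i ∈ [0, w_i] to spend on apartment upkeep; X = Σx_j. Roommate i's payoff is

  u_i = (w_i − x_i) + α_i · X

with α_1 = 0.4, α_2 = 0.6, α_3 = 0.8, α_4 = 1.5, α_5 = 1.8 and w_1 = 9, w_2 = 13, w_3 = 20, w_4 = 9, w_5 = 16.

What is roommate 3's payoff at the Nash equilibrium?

40

∂u_i/∂x_i = α_i − 1, so roommate i contributes w_i if α_i > 1, else 0.
α_i > 1 for i ∈ {4, 5}; NE contributions (0, 0, 0, 9, 16), X = 25.
u_3 = (20 − 0) + 0.8·25 = 40.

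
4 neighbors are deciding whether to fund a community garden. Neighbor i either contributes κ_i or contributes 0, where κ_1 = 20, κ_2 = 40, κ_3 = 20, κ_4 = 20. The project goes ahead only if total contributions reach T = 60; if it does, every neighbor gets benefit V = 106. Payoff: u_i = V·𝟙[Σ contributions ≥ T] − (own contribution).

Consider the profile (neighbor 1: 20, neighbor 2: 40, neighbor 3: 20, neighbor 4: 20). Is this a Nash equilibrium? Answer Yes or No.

Total = 100 ≥ 60: provided.
Neighbor 1 (pledges 20, payoff 86): dropping to 0 → total 80, payoff 106. Profitable deviation.

No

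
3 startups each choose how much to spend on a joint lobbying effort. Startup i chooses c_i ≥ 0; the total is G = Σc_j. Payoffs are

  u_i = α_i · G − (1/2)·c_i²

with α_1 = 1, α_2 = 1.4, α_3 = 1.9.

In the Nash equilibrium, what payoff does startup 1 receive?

3.8

Startup i's FOC: ∂u_i/∂c_i = α_i − c_i = 0, so c_i* = α_i.
NE contributions = (1, 1.4, 1.9); G = 4.3.
u_1 = α_1·G − ½·(c_1)² = 1·4.3 − ½·1² = 3.8.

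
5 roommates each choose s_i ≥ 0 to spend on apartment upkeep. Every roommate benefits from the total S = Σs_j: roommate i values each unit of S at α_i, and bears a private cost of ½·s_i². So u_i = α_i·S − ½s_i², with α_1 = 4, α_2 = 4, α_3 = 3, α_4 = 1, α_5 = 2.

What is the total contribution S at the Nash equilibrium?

Roommate i's FOC: ∂u_i/∂s_i = α_i − s_i = 0, so s_i* = α_i.
NE contributions = (4, 4, 3, 1, 2); S = 14.

14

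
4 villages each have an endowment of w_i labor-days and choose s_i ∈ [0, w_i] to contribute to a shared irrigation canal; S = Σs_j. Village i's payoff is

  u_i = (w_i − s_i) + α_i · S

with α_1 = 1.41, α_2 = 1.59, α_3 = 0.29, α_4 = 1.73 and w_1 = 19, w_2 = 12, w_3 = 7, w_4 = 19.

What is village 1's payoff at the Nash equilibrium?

∂u_i/∂s_i = α_i − 1, so village i contributes w_i if α_i > 1, else 0.
α_i > 1 for i ∈ {1, 2, 4}; NE contributions (19, 12, 0, 19), S = 50.
u_1 = (19 − 19) + 1.41·50 = 70.5.

70.5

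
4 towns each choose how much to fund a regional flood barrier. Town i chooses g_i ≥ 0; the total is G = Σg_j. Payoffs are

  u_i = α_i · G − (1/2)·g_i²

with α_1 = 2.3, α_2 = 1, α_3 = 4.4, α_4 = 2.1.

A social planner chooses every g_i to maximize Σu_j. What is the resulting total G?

Planner FOC: ∂(Σu_j)/∂g_i = (Σα_j) − g_i = 0, so g_i^SO = Σα_j = 9.8 for every i; G^SO = 39.2.

39.2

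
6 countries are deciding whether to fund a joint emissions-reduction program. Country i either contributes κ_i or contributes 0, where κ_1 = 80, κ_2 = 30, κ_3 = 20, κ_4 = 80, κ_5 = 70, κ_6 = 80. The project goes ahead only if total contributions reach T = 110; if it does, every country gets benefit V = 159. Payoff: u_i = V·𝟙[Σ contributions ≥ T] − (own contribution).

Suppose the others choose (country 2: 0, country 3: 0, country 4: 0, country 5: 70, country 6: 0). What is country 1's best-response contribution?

Others' total = 70. Contributing 80 brings total to 150 ≥ 110: gain V − κ_1 = 79.
Best response: 80.

80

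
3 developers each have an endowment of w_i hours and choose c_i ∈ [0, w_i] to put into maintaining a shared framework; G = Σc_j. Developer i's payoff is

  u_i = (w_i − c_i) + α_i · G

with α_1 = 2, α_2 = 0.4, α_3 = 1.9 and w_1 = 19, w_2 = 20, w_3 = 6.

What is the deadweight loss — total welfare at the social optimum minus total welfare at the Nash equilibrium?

66

∂u_i/∂c_i = α_i − 1, so developer i contributes w_i if α_i > 1, else 0.
α_i > 1 for i ∈ {1, 3}; NE contributions (19, 0, 6), G = 25.
W^NE = Σw_i − G^NE + (Σα_i)·G^NE = 45 + 3.3·25 = 127.5.
Planner: ∂(Σu_j)/∂c_i = Σα_j − 1 = 3.3 > 0, so everyone contributes w_i; G^SO = 45, W^SO = 45 + 3.3·45 = 193.5.
Deadweight loss = 66.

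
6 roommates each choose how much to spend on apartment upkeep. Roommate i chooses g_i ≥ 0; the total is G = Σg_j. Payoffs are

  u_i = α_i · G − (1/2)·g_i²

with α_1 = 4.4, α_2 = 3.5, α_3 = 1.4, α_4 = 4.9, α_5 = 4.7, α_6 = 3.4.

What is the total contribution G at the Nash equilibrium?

22.3

Roommate i's FOC: ∂u_i/∂g_i = α_i − g_i = 0, so g_i* = α_i.
NE contributions = (4.4, 3.5, 1.4, 4.9, 4.7, 3.4); G = 22.3.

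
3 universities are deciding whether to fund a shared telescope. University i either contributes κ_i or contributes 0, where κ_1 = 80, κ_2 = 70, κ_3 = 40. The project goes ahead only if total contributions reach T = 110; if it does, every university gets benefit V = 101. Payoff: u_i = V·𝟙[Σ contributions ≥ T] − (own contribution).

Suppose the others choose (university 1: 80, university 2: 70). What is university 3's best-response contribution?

0

Others' total = 150 ≥ 110; contributing adds cost 40 for no extra benefit.
Best response: 0.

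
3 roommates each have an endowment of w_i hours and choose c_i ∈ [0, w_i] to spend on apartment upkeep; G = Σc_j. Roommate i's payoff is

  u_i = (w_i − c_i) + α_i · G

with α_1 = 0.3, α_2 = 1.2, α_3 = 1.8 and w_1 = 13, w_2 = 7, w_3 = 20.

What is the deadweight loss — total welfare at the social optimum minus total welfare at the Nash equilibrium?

29.9

∂u_i/∂c_i = α_i − 1, so roommate i contributes w_i if α_i > 1, else 0.
α_i > 1 for i ∈ {2, 3}; NE contributions (0, 7, 20), G = 27.
W^NE = Σw_i − G^NE + (Σα_i)·G^NE = 40 + 2.3·27 = 102.1.
Planner: ∂(Σu_j)/∂c_i = Σα_j − 1 = 2.3 > 0, so everyone contributes w_i; G^SO = 40, W^SO = 40 + 2.3·40 = 132.
Deadweight loss = 29.9.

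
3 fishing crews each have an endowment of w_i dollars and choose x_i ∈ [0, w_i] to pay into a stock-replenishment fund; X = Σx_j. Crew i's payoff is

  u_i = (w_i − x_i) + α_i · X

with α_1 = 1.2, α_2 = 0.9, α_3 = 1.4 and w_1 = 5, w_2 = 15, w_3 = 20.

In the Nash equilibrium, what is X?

25

∂u_i/∂x_i = α_i − 1, so crew i contributes w_i if α_i > 1, else 0.
α_i > 1 for i ∈ {1, 3}; NE contributions (5, 0, 20), X = 25.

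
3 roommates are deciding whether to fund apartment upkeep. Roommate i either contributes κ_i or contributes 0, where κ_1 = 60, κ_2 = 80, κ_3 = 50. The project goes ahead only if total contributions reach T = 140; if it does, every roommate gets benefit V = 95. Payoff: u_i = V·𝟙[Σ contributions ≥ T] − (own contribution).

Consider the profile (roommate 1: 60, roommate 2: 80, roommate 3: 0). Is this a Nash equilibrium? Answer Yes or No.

Total = 140 ≥ 140: provided.
Roommate 1 (pledges 60, payoff 35): dropping to 0 → total 80, payoff 0. No gain.
Roommate 2 (pledges 80, payoff 15): dropping to 0 → total 60, payoff 0. No gain.
Roommate 3 (pledges 0, payoff 95): pledging 50 → total 190, payoff 45. No gain.

Yes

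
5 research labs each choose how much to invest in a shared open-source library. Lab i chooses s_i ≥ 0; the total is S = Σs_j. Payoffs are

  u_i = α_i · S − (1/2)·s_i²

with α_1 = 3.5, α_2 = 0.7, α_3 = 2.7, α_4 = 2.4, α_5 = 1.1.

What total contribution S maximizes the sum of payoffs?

52

Planner FOC: ∂(Σu_j)/∂s_i = (Σα_j) − s_i = 0, so s_i^SO = Σα_j = 10.4 for every i; S^SO = 52.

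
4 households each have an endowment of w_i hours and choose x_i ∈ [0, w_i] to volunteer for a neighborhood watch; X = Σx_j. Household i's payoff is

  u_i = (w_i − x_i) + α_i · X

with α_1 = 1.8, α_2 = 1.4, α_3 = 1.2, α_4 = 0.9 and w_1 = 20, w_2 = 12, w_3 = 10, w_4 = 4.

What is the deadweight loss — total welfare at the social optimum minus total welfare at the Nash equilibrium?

∂u_i/∂x_i = α_i − 1, so household i contributes w_i if α_i > 1, else 0.
α_i > 1 for i ∈ {1, 2, 3}; NE contributions (20, 12, 10, 0), X = 42.
W^NE = Σw_i − X^NE + (Σα_i)·X^NE = 46 + 4.3·42 = 226.6.
Planner: ∂(Σu_j)/∂x_i = Σα_j − 1 = 4.3 > 0, so everyone contributes w_i; X^SO = 46, W^SO = 46 + 4.3·46 = 243.8.
Deadweight loss = 17.2.

17.2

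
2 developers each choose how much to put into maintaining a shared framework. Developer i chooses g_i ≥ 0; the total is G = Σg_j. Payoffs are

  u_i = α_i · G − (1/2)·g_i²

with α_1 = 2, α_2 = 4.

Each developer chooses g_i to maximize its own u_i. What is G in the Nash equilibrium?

Developer i's FOC: ∂u_i/∂g_i = α_i − g_i = 0, so g_i* = α_i.
NE contributions = (2, 4); G = 6.

6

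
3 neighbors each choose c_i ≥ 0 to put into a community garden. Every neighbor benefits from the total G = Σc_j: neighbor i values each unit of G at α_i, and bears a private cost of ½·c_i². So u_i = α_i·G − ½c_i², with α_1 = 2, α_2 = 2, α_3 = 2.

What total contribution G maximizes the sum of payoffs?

Planner FOC: ∂(Σu_j)/∂c_i = (Σα_j) − c_i = 0, so c_i^SO = Σα_j = 6 for every i; G^SO = 18.

18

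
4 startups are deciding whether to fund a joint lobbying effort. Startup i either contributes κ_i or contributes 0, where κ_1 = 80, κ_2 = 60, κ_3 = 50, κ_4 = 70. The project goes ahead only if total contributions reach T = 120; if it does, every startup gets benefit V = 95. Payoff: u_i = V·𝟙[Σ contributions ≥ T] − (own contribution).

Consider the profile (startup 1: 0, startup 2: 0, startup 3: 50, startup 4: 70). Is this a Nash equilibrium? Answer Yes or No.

Yes

Total = 120 ≥ 120: provided.
Startup 1 (pledges 0, payoff 95): pledging 80 → total 200, payoff 15. No gain.
Startup 2 (pledges 0, payoff 95): pledging 60 → total 180, payoff 35. No gain.
Startup 3 (pledges 50, payoff 45): dropping to 0 → total 70, payoff 0. No gain.
Startup 4 (pledges 70, payoff 25): dropping to 0 → total 50, payoff 0. No gain.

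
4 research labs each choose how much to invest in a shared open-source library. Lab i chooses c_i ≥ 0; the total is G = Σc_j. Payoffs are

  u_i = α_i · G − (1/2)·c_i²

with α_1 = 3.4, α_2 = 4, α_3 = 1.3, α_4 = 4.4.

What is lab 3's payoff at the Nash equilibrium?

16.185

Lab i's FOC: ∂u_i/∂c_i = α_i − c_i = 0, so c_i* = α_i.
NE contributions = (3.4, 4, 1.3, 4.4); G = 13.1.
u_3 = α_3·G − ½·(c_3)² = 1.3·13.1 − ½·1.3² = 16.185.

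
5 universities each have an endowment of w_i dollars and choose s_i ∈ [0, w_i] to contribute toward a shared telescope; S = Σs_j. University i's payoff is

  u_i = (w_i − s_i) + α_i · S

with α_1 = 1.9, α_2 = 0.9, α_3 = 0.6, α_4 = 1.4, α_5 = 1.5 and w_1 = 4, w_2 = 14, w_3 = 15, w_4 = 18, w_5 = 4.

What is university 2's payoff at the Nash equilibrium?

37.4

∂u_i/∂s_i = α_i − 1, so university i contributes w_i if α_i > 1, else 0.
α_i > 1 for i ∈ {1, 4, 5}; NE contributions (4, 0, 0, 18, 4), S = 26.
u_2 = (14 − 0) + 0.9·26 = 37.4.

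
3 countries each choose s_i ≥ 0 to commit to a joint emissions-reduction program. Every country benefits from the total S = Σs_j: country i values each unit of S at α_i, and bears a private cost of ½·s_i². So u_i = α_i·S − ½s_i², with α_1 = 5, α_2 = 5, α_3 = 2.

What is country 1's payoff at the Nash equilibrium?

Country i's FOC: ∂u_i/∂s_i = α_i − s_i = 0, so s_i* = α_i.
NE contributions = (5, 5, 2); S = 12.
u_1 = α_1·S − ½·(s_1)² = 5·12 − ½·5² = 47.5.

47.5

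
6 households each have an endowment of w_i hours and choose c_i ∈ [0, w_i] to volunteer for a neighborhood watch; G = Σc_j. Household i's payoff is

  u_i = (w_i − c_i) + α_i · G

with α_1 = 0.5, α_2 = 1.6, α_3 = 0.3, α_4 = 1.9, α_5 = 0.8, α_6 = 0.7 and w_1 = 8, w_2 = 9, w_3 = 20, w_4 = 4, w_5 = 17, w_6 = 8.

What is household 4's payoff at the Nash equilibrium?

∂u_i/∂c_i = α_i − 1, so household i contributes w_i if α_i > 1, else 0.
α_i > 1 for i ∈ {2, 4}; NE contributions (0, 9, 0, 4, 0, 0), G = 13.
u_4 = (4 − 4) + 1.9·13 = 24.7.

24.7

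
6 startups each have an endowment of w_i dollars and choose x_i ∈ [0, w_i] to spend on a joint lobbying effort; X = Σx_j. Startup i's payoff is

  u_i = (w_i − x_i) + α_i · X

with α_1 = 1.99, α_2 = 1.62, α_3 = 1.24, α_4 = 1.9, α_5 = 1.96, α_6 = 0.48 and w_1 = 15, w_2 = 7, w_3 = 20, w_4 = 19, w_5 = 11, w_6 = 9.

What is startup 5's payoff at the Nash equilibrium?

∂u_i/∂x_i = α_i − 1, so startup i contributes w_i if α_i > 1, else 0.
α_i > 1 for i ∈ {1, 2, 3, 4, 5}; NE contributions (15, 7, 20, 19, 11, 0), X = 72.
u_5 = (11 − 11) + 1.96·72 = 141.12.

141.12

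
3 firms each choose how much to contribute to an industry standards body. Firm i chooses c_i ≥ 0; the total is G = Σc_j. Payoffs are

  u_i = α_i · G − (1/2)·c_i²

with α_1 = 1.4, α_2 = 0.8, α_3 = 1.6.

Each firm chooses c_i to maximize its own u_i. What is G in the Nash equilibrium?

3.8

Firm i's FOC: ∂u_i/∂c_i = α_i − c_i = 0, so c_i* = α_i.
NE contributions = (1.4, 0.8, 1.6); G = 3.8.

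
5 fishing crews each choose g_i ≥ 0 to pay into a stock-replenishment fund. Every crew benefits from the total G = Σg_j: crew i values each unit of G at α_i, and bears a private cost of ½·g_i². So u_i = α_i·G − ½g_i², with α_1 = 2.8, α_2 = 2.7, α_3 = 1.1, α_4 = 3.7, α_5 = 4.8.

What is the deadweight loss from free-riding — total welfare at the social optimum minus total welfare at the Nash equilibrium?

Crew i's FOC: ∂u_i/∂g_i = α_i − g_i = 0, so g_i* = α_i.
NE contributions = (2.8, 2.7, 1.1, 3.7, 4.8); G = 15.1.
W^NE = (Σα)·G − ½Σα_i² = 15.1² − ½·53.07 = 201.475.
Planner sets g_i = Σα_j = 15.1 for every i, so G^SO = 5·15.1 = 75.5.
W^SO = (Σα)·G^SO − ½·5·(Σα)² = (5/2)·15.1² = 570.025.
Deadweight loss = W^SO − W^NE = 368.55.

368.55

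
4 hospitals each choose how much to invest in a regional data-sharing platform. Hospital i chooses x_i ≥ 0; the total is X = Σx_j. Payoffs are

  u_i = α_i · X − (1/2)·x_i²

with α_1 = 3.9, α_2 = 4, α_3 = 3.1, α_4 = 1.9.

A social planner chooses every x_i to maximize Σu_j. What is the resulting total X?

Planner FOC: ∂(Σu_j)/∂x_i = (Σα_j) − x_i = 0, so x_i^SO = Σα_j = 12.9 for every i; X^SO = 51.6.

51.6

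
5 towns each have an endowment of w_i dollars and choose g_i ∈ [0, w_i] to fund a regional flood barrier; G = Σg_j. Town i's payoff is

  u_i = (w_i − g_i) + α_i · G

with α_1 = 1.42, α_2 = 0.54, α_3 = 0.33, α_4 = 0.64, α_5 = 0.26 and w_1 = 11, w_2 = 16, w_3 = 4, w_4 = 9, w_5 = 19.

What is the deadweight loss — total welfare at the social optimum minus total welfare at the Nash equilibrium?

∂u_i/∂g_i = α_i − 1, so town i contributes w_i if α_i > 1, else 0.
α_i > 1 for i ∈ {1}; NE contributions (11, 0, 0, 0, 0), G = 11.
W^NE = Σw_i − G^NE + (Σα_i)·G^NE = 59 + 2.19·11 = 83.09.
Planner: ∂(Σu_j)/∂g_i = Σα_j − 1 = 2.19 > 0, so everyone contributes w_i; G^SO = 59, W^SO = 59 + 2.19·59 = 188.21.
Deadweight loss = 105.12.

105.12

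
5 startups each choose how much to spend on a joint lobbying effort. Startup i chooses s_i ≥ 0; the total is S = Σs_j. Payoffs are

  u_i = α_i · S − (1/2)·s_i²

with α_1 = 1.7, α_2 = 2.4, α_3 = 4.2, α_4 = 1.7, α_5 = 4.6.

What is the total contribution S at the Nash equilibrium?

Startup i's FOC: ∂u_i/∂s_i = α_i − s_i = 0, so s_i* = α_i.
NE contributions = (1.7, 2.4, 4.2, 1.7, 4.6); S = 14.6.

14.6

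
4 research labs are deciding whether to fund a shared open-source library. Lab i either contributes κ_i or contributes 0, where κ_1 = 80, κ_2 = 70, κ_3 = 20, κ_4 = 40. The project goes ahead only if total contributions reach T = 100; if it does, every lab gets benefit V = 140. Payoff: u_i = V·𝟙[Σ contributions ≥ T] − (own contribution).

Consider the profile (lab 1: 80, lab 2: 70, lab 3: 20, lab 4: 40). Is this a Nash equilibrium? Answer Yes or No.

No

Total = 210 ≥ 100: provided.
Lab 1 (pledges 80, payoff 60): dropping to 0 → total 130, payoff 140. Profitable deviation.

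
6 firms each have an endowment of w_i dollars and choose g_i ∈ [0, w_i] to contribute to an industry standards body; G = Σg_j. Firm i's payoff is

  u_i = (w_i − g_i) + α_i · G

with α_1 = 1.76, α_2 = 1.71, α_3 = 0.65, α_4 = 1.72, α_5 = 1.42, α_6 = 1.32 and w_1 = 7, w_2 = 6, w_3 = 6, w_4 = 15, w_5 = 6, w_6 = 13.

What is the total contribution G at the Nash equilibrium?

∂u_i/∂g_i = α_i − 1, so firm i contributes w_i if α_i > 1, else 0.
α_i > 1 for i ∈ {1, 2, 4, 5, 6}; NE contributions (7, 6, 0, 15, 6, 13), G = 47.

47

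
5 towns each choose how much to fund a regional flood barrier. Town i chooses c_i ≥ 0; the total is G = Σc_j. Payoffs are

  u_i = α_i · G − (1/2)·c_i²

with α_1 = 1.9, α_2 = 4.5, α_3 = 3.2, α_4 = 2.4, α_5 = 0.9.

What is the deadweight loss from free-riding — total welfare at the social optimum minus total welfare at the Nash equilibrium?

Town i's FOC: ∂u_i/∂c_i = α_i − c_i = 0, so c_i* = α_i.
NE contributions = (1.9, 4.5, 3.2, 2.4, 0.9); G = 12.9.
W^NE = (Σα)·G − ½Σα_i² = 12.9² − ½·40.67 = 146.075.
Planner sets c_i = Σα_j = 12.9 for every i, so G^SO = 5·12.9 = 64.5.
W^SO = (Σα)·G^SO − ½·5·(Σα)² = (5/2)·12.9² = 416.025.
Deadweight loss = W^SO − W^NE = 269.95.

269.95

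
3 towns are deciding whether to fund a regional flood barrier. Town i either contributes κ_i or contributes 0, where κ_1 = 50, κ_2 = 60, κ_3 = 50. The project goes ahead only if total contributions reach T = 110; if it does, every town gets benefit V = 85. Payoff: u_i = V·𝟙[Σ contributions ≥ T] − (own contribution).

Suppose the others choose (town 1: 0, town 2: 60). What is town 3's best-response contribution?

50

Others' total = 60. Contributing 50 brings total to 110 ≥ 110: gain V − κ_3 = 35.
Best response: 50.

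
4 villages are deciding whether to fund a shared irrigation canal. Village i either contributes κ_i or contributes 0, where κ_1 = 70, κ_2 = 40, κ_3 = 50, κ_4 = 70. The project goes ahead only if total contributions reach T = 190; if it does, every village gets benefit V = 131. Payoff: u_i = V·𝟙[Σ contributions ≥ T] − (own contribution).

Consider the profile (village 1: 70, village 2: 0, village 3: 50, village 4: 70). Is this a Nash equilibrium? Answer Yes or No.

Total = 190 ≥ 190: provided.
Village 1 (pledges 70, payoff 61): dropping to 0 → total 120, payoff 0. No gain.
Village 2 (pledges 0, payoff 131): pledging 40 → total 230, payoff 91. No gain.
Village 3 (pledges 50, payoff 81): dropping to 0 → total 140, payoff 0. No gain.
Village 4 (pledges 70, payoff 61): dropping to 0 → total 120, payoff 0. No gain.

Yes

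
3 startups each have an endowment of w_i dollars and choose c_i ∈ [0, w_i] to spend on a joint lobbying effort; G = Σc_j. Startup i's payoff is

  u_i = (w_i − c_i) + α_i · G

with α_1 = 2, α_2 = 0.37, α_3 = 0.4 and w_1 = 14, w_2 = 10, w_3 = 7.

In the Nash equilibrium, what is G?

14

∂u_i/∂c_i = α_i − 1, so startup i contributes w_i if α_i > 1, else 0.
α_i > 1 for i ∈ {1}; NE contributions (14, 0, 0), G = 14.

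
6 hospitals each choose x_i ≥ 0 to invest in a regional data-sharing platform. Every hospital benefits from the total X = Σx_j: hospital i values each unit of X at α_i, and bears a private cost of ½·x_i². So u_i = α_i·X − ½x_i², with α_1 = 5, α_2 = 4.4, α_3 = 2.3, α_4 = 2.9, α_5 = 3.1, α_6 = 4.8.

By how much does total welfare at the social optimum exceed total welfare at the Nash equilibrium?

1057.855

Hospital i's FOC: ∂u_i/∂x_i = α_i − x_i = 0, so x_i* = α_i.
NE contributions = (5, 4.4, 2.3, 2.9, 3.1, 4.8); X = 22.5.
W^NE = (Σα)·X − ½Σα_i² = 22.5² − ½·90.71 = 460.895.
Planner sets x_i = Σα_j = 22.5 for every i, so X^SO = 6·22.5 = 135.
W^SO = (Σα)·X^SO − ½·6·(Σα)² = (6/2)·22.5² = 1518.75.
Deadweight loss = W^SO − W^NE = 1057.855.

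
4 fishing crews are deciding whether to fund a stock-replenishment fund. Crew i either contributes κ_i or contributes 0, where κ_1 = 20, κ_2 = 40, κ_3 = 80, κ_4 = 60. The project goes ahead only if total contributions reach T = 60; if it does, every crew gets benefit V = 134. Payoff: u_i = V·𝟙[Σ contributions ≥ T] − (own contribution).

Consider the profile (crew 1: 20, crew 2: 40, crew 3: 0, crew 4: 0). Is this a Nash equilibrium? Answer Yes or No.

Total = 60 ≥ 60: provided.
Crew 1 (pledges 20, payoff 114): dropping to 0 → total 40, payoff 0. No gain.
Crew 2 (pledges 40, payoff 94): dropping to 0 → total 20, payoff 0. No gain.
Crew 3 (pledges 0, payoff 134): pledging 80 → total 140, payoff 54. No gain.
Crew 4 (pledges 0, payoff 134): pledging 60 → total 120, payoff 74. No gain.

Yes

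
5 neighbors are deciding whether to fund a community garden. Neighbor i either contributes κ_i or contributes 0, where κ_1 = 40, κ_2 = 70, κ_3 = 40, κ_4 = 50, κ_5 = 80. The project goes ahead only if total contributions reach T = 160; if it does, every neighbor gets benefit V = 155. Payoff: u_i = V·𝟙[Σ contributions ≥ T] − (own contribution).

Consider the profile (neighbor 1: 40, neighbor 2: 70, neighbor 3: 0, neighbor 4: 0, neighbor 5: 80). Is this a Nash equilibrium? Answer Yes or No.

Total = 190 ≥ 160: provided.
Neighbor 1 (pledges 40, payoff 115): dropping to 0 → total 150, payoff 0. No gain.
Neighbor 2 (pledges 70, payoff 85): dropping to 0 → total 120, payoff 0. No gain.
Neighbor 3 (pledges 0, payoff 155): pledging 40 → total 230, payoff 115. No gain.
Neighbor 4 (pledges 0, payoff 155): pledging 50 → total 240, payoff 105. No gain.
Neighbor 5 (pledges 80, payoff 75): dropping to 0 → total 110, payoff 0. No gain.

Yes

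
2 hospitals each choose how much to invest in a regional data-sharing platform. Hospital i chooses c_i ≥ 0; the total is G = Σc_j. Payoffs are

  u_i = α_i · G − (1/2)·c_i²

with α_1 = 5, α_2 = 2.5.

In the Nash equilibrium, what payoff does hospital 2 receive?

15.625

Hospital i's FOC: ∂u_i/∂c_i = α_i − c_i = 0, so c_i* = α_i.
NE contributions = (5, 2.5); G = 7.5.
u_2 = α_2·G − ½·(c_2)² = 2.5·7.5 − ½·2.5² = 15.625.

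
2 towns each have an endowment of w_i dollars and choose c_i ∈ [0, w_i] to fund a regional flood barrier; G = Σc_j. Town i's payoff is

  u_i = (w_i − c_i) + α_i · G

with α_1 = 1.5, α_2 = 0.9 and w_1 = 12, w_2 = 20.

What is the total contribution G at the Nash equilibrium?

∂u_i/∂c_i = α_i − 1, so town i contributes w_i if α_i > 1, else 0.
α_i > 1 for i ∈ {1}; NE contributions (12, 0), G = 12.

12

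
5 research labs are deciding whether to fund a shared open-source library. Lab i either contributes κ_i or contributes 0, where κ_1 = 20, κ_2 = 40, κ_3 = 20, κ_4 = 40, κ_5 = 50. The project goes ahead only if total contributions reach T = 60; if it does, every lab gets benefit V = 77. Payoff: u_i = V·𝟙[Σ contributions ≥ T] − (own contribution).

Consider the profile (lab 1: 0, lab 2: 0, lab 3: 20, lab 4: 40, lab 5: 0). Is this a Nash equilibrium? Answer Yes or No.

Yes

Total = 60 ≥ 60: provided.
Lab 1 (pledges 0, payoff 77): pledging 20 → total 80, payoff 57. No gain.
Lab 2 (pledges 0, payoff 77): pledging 40 → total 100, payoff 37. No gain.
Lab 3 (pledges 20, payoff 57): dropping to 0 → total 40, payoff 0. No gain.
Lab 4 (pledges 40, payoff 37): dropping to 0 → total 20, payoff 0. No gain.
Lab 5 (pledges 0, payoff 77): pledging 50 → total 110, payoff 27. No gain.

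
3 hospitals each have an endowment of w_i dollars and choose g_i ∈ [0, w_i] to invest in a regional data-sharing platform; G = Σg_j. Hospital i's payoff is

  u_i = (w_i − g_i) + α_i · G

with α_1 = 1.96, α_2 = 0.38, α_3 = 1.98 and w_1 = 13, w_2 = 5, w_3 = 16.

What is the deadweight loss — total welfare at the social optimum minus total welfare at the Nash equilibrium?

16.6

∂u_i/∂g_i = α_i − 1, so hospital i contributes w_i if α_i > 1, else 0.
α_i > 1 for i ∈ {1, 3}; NE contributions (13, 0, 16), G = 29.
W^NE = Σw_i − G^NE + (Σα_i)·G^NE = 34 + 3.32·29 = 130.28.
Planner: ∂(Σu_j)/∂g_i = Σα_j − 1 = 3.32 > 0, so everyone contributes w_i; G^SO = 34, W^SO = 34 + 3.32·34 = 146.88.
Deadweight loss = 16.6.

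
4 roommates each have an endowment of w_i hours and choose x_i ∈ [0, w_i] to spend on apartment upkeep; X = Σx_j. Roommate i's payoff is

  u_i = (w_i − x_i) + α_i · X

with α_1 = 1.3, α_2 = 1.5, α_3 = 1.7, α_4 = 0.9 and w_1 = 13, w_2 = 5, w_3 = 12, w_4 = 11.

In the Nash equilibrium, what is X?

∂u_i/∂x_i = α_i − 1, so roommate i contributes w_i if α_i > 1, else 0.
α_i > 1 for i ∈ {1, 2, 3}; NE contributions (13, 5, 12, 0), X = 30.

30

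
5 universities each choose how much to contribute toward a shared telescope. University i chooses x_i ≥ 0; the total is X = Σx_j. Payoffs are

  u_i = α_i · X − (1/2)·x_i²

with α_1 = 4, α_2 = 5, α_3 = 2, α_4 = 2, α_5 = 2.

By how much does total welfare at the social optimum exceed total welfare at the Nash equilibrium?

364

University i's FOC: ∂u_i/∂x_i = α_i − x_i = 0, so x_i* = α_i.
NE contributions = (4, 5, 2, 2, 2); X = 15.
W^NE = (Σα)·X − ½Σα_i² = 15² − ½·53 = 198.5.
Planner sets x_i = Σα_j = 15 for every i, so X^SO = 5·15 = 75.
W^SO = (Σα)·X^SO − ½·5·(Σα)² = (5/2)·15² = 562.5.
Deadweight loss = W^SO − W^NE = 364.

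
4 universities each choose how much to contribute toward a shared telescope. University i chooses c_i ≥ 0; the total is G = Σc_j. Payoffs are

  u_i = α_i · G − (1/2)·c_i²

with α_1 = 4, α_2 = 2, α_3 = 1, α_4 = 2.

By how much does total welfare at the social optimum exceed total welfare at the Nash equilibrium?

93.5

University i's FOC: ∂u_i/∂c_i = α_i − c_i = 0, so c_i* = α_i.
NE contributions = (4, 2, 1, 2); G = 9.
W^NE = (Σα)·G − ½Σα_i² = 9² − ½·25 = 68.5.
Planner sets c_i = Σα_j = 9 for every i, so G^SO = 4·9 = 36.
W^SO = (Σα)·G^SO − ½·4·(Σα)² = (4/2)·9² = 162.
Deadweight loss = W^SO − W^NE = 93.5.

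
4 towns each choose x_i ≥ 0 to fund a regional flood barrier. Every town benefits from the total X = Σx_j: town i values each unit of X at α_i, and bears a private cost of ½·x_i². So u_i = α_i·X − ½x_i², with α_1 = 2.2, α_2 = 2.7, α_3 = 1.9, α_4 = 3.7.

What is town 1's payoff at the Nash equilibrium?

Town i's FOC: ∂u_i/∂x_i = α_i − x_i = 0, so x_i* = α_i.
NE contributions = (2.2, 2.7, 1.9, 3.7); X = 10.5.
u_1 = α_1·X − ½·(x_1)² = 2.2·10.5 − ½·2.2² = 20.68.

20.68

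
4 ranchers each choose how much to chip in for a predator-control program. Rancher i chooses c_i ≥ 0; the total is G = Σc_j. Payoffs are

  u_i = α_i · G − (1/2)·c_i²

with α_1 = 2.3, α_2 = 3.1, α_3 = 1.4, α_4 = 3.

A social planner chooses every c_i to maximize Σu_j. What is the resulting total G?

Planner FOC: ∂(Σu_j)/∂c_i = (Σα_j) − c_i = 0, so c_i^SO = Σα_j = 9.8 for every i; G^SO = 39.2.

39.2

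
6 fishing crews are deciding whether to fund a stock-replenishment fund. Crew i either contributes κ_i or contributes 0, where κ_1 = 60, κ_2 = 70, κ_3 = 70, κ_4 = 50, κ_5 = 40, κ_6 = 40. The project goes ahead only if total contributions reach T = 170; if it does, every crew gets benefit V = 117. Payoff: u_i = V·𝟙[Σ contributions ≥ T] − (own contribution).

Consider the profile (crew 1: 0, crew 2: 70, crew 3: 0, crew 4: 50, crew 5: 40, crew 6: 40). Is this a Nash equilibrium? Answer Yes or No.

Total = 200 ≥ 170: provided.
Crew 1 (pledges 0, payoff 117): pledging 60 → total 260, payoff 57. No gain.
Crew 2 (pledges 70, payoff 47): dropping to 0 → total 130, payoff 0. No gain.
Crew 3 (pledges 0, payoff 117): pledging 70 → total 270, payoff 47. No gain.
Crew 4 (pledges 50, payoff 67): dropping to 0 → total 150, payoff 0. No gain.
Crew 5 (pledges 40, payoff 77): dropping to 0 → total 160, payoff 0. No gain.
Crew 6 (pledges 40, payoff 77): dropping to 0 → total 160, payoff 0. No gain.

Yes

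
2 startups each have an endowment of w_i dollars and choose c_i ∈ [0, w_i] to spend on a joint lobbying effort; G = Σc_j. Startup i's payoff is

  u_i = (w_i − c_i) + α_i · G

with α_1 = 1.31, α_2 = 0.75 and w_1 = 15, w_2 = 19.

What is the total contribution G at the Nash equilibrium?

∂u_i/∂c_i = α_i − 1, so startup i contributes w_i if α_i > 1, else 0.
α_i > 1 for i ∈ {1}; NE contributions (15, 0), G = 15.

15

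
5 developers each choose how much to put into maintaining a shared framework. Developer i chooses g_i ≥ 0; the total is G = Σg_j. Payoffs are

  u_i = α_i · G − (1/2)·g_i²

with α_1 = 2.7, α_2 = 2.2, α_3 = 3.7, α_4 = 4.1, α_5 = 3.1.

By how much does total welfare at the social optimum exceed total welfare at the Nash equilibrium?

400.58

Developer i's FOC: ∂u_i/∂g_i = α_i − g_i = 0, so g_i* = α_i.
NE contributions = (2.7, 2.2, 3.7, 4.1, 3.1); G = 15.8.
W^NE = (Σα)·G − ½Σα_i² = 15.8² − ½·52.24 = 223.52.
Planner sets g_i = Σα_j = 15.8 for every i, so G^SO = 5·15.8 = 79.
W^SO = (Σα)·G^SO − ½·5·(Σα)² = (5/2)·15.8² = 624.1.
Deadweight loss = W^SO − W^NE = 400.58.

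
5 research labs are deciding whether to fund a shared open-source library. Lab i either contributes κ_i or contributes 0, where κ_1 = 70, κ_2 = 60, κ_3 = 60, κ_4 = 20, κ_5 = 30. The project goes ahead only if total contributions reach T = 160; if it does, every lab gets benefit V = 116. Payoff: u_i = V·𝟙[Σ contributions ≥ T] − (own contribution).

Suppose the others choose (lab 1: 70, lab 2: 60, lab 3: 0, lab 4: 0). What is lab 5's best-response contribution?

Others' total = 130. Contributing 30 brings total to 160 ≥ 160: gain V − κ_5 = 86.
Best response: 30.

30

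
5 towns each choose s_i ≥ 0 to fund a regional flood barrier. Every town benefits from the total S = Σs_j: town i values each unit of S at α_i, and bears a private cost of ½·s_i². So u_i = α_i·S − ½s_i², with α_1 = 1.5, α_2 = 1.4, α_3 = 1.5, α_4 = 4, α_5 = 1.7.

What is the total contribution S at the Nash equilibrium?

Town i's FOC: ∂u_i/∂s_i = α_i − s_i = 0, so s_i* = α_i.
NE contributions = (1.5, 1.4, 1.5, 4, 1.7); S = 10.1.

10.1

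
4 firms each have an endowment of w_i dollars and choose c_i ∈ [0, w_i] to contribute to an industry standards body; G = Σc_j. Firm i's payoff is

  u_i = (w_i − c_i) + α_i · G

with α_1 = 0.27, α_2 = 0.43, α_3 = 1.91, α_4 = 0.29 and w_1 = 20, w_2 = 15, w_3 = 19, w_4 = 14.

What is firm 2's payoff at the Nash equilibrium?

23.17

∂u_i/∂c_i = α_i − 1, so firm i contributes w_i if α_i > 1, else 0.
α_i > 1 for i ∈ {3}; NE contributions (0, 0, 19, 0), G = 19.
u_2 = (15 − 0) + 0.43·19 = 23.17.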